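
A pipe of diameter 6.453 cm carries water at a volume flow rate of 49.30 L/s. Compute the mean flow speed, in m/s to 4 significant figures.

Q = 49.30 L/s = 0.04930 m³/s.
v = Q/A = 0.04930 / 0.003270 = 15.07 m/s.

15.07 m/s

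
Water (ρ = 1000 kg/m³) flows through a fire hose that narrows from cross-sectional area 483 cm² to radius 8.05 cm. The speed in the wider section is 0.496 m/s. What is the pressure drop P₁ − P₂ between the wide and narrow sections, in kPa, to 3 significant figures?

0.569 kPa

Mass conservation (A₁v₁ = A₂v₂) gives v₂ = 0.496 × 483/204 = 1.18 m/s.
Bernoulli (h₁ = h₂): P₁ − P₂ = ½ρ(v₂² − v₁²).
P₁ − P₂ = ½·1000·(1.18² − 0.496²) = ½·1000·1.14 = 569 Pa.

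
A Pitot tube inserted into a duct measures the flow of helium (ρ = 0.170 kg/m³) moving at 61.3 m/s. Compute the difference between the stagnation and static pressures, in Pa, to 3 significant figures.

ΔP ≈ 319 Pa

Bernoulli between the free stream and the stagnation point: ½ρv² = P_stag − P_static.
ΔP = ½·0.170·61.3² = 319 Pa.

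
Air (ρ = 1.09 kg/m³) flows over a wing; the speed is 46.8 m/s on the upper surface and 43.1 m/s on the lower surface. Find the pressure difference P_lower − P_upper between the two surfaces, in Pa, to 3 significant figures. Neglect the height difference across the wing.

With negligible Δh, P + ½ρv² is constant, so P_low − P_up = ½ρ(v_up² − v_low²).
ΔP = ½·1.09·(46.8² − 43.1²) = 181 Pa.

ΔP ≈ 181 Pa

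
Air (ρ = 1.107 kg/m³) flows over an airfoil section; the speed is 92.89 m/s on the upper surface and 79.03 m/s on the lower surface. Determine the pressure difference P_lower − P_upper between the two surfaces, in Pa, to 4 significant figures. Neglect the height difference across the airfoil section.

ΔP ≈ 1319 Pa

With negligible Δh, P + ½ρv² is constant, so P_low − P_up = ½ρ(v_up² − v_low²).
ΔP = ½·1.107·(92.89² − 79.03²) = 1319 Pa.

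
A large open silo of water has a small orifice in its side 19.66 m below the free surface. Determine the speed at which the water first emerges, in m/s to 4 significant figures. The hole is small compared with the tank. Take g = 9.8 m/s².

v ≈ 19.63 m/s

With the surface at rest and both surface and jet at atmospheric pressure, Bernoulli gives ρg h = ½ρv², so v = √(2gh) = √(2·9.8·19.66) = 19.63 m/s.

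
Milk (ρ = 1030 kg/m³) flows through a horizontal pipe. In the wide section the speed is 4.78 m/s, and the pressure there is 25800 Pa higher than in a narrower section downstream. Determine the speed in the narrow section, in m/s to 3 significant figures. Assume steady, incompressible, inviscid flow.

Horizontal Bernoulli: P₁ + ½ρv₁² = P₂ + ½ρv₂², so v₂² = v₁² + 2(P₁ − P₂)/ρ.
v₂ = √(4.78² + 2·25800/1030) = √(22.8 + 50.1) = 8.54 m/s.

v₂ ≈ 8.54 m/s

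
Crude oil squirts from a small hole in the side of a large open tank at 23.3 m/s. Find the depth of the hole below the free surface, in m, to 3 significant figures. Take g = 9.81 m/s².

h = 27.7 m

For a small hole in a large open tank, ½v² = gh, giving h = v²/(2g).
h = 23.3²/(2·9.81) = 543/19.62 = 27.7 m.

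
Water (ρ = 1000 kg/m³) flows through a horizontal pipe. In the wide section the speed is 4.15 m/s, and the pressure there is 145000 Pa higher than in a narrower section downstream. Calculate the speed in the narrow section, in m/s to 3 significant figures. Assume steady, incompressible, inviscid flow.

Horizontal Bernoulli: P₁ + ½ρv₁² = P₂ + ½ρv₂², so v₂² = v₁² + 2(P₁ − P₂)/ρ.
v₂ = √(4.15² + 2·145000/1000) = √(17.2 + 290) = 17.5 m/s.

v₂ ≈ 17.5 m/s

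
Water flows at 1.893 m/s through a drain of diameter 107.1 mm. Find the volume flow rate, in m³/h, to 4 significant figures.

Q = A·v = 0.009009 m² × 1.893 m/s = 0.01705 m³/s.
Converting: 0.01705 m³/s × 3600 = 61.39 m³/h.

61.39 m³/h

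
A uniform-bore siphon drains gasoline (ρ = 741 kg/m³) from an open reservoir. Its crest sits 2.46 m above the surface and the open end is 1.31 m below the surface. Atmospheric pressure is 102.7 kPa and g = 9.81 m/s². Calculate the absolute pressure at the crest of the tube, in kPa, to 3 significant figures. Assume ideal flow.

The outlet speed comes from Torricelli: v = √(2g·1.31) = 5.07 m/s.
Continuity keeps v the same throughout the tube; from surface to crest, P_atm + 0 = P_top + ½ρv² + ρg·h_top.
P_top = 102700 − ½·741·5.07² − 741·9.81·2.46 = 75300 Pa.

75.3 kPa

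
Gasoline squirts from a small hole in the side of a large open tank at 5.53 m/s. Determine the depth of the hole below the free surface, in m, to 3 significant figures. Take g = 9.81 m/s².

For a small hole in a large open tank, ½v² = gh, giving h = v²/(2g).
h = 5.53²/(2·9.81) = 30.6/19.62 = 1.56 m.

h ≈ 1.56 m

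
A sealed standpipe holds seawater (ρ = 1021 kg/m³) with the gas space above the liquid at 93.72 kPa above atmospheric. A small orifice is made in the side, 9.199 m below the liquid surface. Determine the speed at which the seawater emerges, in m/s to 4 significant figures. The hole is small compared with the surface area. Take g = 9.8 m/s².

Take point 1 at the surface (v₁ ≈ 0) and point 2 at the hole (at atmospheric pressure). Bernoulli: P₁ + ρg h = P_atm + ½ρv₂².
With P₁ − P_atm = 93720 Pa, v₂ = √(2gh + 2ΔP/ρ) = √(2·9.8·9.199 + 2·93720/1021) = 19.08 m/s.

v ≈ 19.08 m/s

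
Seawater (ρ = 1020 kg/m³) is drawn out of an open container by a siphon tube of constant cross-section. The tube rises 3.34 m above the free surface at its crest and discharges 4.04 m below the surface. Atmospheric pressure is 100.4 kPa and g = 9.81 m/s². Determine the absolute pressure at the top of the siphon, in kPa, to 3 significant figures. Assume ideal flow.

P_top ≈ 26.6 kPa

Bernoulli surface→outlet gives ½v² = g·h_out, so v = √(2·9.81·4.04) = 8.90 m/s.
The bore is uniform, so the speed at the crest is the same v. Bernoulli surface→crest: P_atm = P_top + ½ρv² + ρg·h_top.
P_top = 100400 − ½·1020·8.90² − 1020·9.81·3.34 = 26600 Pa.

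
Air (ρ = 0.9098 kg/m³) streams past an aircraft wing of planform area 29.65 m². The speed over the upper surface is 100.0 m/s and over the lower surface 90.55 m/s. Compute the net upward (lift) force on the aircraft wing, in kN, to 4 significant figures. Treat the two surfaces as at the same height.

With equal heights on the two surfaces, Bernoulli gives P_lower − P_upper = ½ρ(v_upper² − v_lower²).
ΔP = ½·0.9098·(100.0² − 90.55²) = 819.1 Pa.
Lift = ΔP · A = 819.1 × 29.65 = 24290 N.

F ≈ 24.29 kN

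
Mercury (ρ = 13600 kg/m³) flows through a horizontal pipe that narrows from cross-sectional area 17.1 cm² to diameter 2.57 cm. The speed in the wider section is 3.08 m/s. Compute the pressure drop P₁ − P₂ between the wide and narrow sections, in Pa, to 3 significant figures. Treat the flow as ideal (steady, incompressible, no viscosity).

ΔP ≈ 636000 Pa

By continuity, v₂ = v₁·A₁/A₂ = 3.08·(17.1/5.19) = 10.2 m/s.
The pipe is horizontal, so Bernoulli reduces to P₁ + ½ρv₁² = P₂ + ½ρv₂².
P₁ − P₂ = ½·13600·(10.2² − 3.08²) = ½·13600·93.6 = 636000 Pa.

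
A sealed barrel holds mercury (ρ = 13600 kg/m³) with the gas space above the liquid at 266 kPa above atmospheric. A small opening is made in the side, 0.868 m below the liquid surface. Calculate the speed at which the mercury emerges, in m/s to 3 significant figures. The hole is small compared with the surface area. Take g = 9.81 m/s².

7.49 m/s

Take point 1 at the surface (v₁ ≈ 0) and point 2 at the hole (at atmospheric pressure). Bernoulli: P₁ + ρg h = P_atm + ½ρv₂².
With P₁ − P_atm = 266000 Pa, v₂ = √(2gh + 2ΔP/ρ) = √(2·9.81·0.868 + 2·266000/13600) = 7.49 m/s.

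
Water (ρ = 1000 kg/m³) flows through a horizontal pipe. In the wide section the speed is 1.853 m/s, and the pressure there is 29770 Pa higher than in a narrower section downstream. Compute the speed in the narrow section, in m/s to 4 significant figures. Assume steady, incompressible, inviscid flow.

v₂ = 7.936 m/s

Horizontal Bernoulli: P₁ + ½ρv₁² = P₂ + ½ρv₂², so v₂² = v₁² + 2(P₁ − P₂)/ρ.
v₂ = √(1.853² + 2·29770/1000) = √(3.434 + 59.54) = 7.936 m/s.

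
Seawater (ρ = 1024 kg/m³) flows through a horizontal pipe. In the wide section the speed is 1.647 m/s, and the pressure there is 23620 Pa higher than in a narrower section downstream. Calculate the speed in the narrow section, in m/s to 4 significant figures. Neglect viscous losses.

v₂ ≈ 6.989 m/s

With h₁ = h₂, rearranging Bernoulli gives v₂ = √(v₁² + 2ΔP/ρ).
v₂ = √(1.647² + 2·23620/1024) = √(2.713 + 46.13) = 6.989 m/s.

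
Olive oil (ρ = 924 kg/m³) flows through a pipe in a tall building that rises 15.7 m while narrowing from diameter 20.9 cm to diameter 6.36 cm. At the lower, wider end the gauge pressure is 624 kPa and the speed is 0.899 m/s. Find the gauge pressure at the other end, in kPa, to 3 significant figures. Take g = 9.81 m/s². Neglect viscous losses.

Mass conservation (A₁v₁ = A₂v₂) gives v₂ = 0.899 × 343/31.8 = 9.71 m/s.
Applying Bernoulli between the two ends and solving for P₂: P₂ = P₁ + ½ρ(v₁² − v₂²) − ρgΔh.
P₂ = 624000 + ½·924·(0.899² − 9.71²) − 924·9.81·(+15.7) = 624000 + (-43200) − (142000) = 439000 Pa.

439 kPa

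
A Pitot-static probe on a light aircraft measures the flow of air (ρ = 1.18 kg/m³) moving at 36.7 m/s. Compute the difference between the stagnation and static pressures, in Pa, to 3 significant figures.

Bernoulli between the free stream and the stagnation point: ½ρv² = P_stag − P_static.
ΔP = ½·1.18·36.7² = 795 Pa.

ΔP = 795 Pa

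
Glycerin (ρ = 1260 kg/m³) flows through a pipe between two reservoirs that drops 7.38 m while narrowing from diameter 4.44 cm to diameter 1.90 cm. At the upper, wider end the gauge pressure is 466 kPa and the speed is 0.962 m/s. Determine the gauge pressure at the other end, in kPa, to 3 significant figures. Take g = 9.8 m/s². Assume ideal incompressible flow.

P₂ ≈ 540 kPa

By continuity, v₂ = v₁·A₁/A₂ = 0.962·(15.5/2.84) = 5.25 m/s.
Applying Bernoulli between the two ends and solving for P₂: P₂ = P₁ + ½ρ(v₁² − v₂²) − ρgΔh.
P₂ = 466000 + ½·1260·(0.962² − 5.25²) − 1260·9.8·(−7.38) = 466000 + (-16800) − (-91100) = 540000 Pa.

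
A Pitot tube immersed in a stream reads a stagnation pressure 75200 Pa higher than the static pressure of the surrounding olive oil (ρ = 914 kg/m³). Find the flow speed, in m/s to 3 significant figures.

v ≈ 12.8 m/s

At the stagnation point the flow is brought to rest, so Bernoulli gives P_stag − P_static = ½ρv².
v = √(2ΔP/ρ) = √(2·75200/914) = 12.8 m/s.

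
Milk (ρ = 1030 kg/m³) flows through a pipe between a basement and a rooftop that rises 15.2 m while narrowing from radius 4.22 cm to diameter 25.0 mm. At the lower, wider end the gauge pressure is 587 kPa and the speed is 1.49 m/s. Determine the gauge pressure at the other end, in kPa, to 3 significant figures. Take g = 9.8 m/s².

P₂ ≈ 286 kPa

Continuity gives A₁v₁ = A₂v₂, so v₂ = (55.9 cm²)/(4.91 cm²) × 1.49 m/s = 17.0 m/s.
Bernoulli: P₁ + ½ρv₁² + ρg h₁ = P₂ + ½ρv₂² + ρg h₂, so P₂ = P₁ + ½ρ(v₁² − v₂²) − ρg(h₂ − h₁).
P₂ = 587000 + ½·1030·(1.49² − 17.0²) − 1030·9.8·(+15.2) = 587000 + (-147000) − (153000) = 286000 Pa.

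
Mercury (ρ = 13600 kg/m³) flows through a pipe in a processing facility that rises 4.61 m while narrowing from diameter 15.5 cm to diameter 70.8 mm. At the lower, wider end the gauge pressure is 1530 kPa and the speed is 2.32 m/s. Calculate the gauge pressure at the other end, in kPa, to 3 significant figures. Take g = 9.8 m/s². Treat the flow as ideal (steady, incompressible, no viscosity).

P₂ ≈ 111 kPa

The volume flow rate is constant, so v₂ = (A₁/A₂)v₁ = (189/39.4)·2.32 = 11.1 m/s.
Energy conservation along the streamline gives P₂ = P₁ − ½ρ(v₂² − v₁²) − ρg(h₂ − h₁).
P₂ = 1530000 + ½·13600·(2.32² − 11.1²) − 13600·9.8·(+4.61) = 1530000 + (-804000) − (614000) = 111000 Pa.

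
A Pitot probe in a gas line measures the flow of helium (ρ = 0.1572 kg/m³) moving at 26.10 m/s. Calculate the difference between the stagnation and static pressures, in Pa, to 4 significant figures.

ΔP ≈ 53.54 Pa

The dynamic pressure equals the rise in static pressure at the stagnation point: ΔP = ½ρv².
ΔP = ½·0.1572·26.10² = 53.54 Pa.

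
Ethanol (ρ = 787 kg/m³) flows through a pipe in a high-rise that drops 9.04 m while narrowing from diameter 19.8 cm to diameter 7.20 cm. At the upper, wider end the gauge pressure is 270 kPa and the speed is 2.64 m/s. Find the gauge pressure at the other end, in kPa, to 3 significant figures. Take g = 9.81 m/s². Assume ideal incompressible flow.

Continuity gives A₁v₁ = A₂v₂, so v₂ = (308 cm²)/(40.7 cm²) × 2.64 m/s = 20.0 m/s.
Energy conservation along the streamline gives P₂ = P₁ − ½ρ(v₂² − v₁²) − ρg(h₂ − h₁).
P₂ = 270000 + ½·787·(2.64² − 20.0²) − 787·9.81·(−9.04) = 270000 + (-154000) − (-69800) = 186000 Pa.

P₂ = 186 kPa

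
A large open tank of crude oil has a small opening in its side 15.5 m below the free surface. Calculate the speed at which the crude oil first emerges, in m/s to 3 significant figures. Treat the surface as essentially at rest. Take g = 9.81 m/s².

v ≈ 17.4 m/s

With the surface at rest and both surface and jet at atmospheric pressure, Bernoulli gives ρg h = ½ρv², so v = √(2gh) = √(2·9.81·15.5) = 17.4 m/s.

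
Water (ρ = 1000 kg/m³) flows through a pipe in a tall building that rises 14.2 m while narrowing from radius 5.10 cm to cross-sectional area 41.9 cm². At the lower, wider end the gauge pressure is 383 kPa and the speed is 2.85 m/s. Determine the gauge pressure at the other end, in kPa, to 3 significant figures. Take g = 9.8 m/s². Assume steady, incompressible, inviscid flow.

P₂ ≈ 232 kPa

Mass conservation (A₁v₁ = A₂v₂) gives v₂ = 2.85 × 81.7/41.9 = 5.56 m/s.
Applying Bernoulli between the two ends and solving for P₂: P₂ = P₁ + ½ρ(v₁² − v₂²) − ρgΔh.
P₂ = 383000 + ½·1000·(2.85² − 5.56²) − 1000·9.8·(+14.2) = 383000 + (-11400) − (139000) = 232000 Pa.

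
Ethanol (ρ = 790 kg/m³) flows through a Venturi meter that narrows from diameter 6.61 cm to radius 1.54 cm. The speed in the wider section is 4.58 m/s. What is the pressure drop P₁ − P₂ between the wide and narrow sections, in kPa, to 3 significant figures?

ΔP ≈ 167 kPa

The volume flow rate is constant, so v₂ = (A₁/A₂)v₁ = (34.3/7.45)·4.58 = 21.1 m/s.
The pipe is horizontal, so Bernoulli reduces to P₁ + ½ρv₁² = P₂ + ½ρv₂².
P₁ − P₂ = ½·790·(21.1² − 4.58²) = ½·790·424 = 167000 Pa.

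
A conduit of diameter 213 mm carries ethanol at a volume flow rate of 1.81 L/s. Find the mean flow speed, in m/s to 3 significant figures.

v ≈ 0.0508 m/s

Q = 1.81 L/s = 0.00181 m³/s.
v = Q/A = 0.00181 / 0.0356 = 0.0508 m/s.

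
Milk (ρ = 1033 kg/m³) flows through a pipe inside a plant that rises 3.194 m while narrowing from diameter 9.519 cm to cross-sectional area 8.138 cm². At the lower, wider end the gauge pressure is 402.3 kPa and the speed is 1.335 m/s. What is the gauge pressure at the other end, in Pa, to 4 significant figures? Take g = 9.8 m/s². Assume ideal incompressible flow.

300500 Pa

By continuity, v₂ = v₁·A₁/A₂ = 1.335·(71.17/8.138) = 11.67 m/s.
Bernoulli: P₁ + ½ρv₁² + ρg h₁ = P₂ + ½ρv₂² + ρg h₂, so P₂ = P₁ + ½ρ(v₁² − v₂²) − ρg(h₂ − h₁).
P₂ = 402300 + ½·1033·(1.335² − 11.67²) − 1033·9.8·(+3.194) = 402300 + (-69470) − (32330) = 300500 Pa.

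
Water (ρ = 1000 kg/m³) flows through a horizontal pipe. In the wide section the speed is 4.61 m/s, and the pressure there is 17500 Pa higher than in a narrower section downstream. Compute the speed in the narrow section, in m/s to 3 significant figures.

7.50 m/s

With h₁ = h₂, rearranging Bernoulli gives v₂ = √(v₁² + 2ΔP/ρ).
v₂ = √(4.61² + 2·17500/1000) = √(21.3 + 35.0) = 7.50 m/s.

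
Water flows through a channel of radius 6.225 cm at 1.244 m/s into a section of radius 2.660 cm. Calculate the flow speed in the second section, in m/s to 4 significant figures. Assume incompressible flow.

v₂ ≈ 6.813 m/s

Mass conservation (A₁v₁ = A₂v₂) gives v₂ = 1.244 × 121.7/22.23 = 6.813 m/s.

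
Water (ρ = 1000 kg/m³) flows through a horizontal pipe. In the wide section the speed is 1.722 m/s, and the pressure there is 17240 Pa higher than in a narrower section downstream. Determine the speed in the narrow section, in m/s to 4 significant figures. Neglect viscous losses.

6.119 m/s

With h₁ = h₂, rearranging Bernoulli gives v₂ = √(v₁² + 2ΔP/ρ).
v₂ = √(1.722² + 2·17240/1000) = √(2.965 + 34.48) = 6.119 m/s.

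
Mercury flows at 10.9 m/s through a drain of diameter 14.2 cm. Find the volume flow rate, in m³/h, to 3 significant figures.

Q = A·v = 0.0158 m² × 10.9 m/s = 0.173 m³/s.
Converting: 0.173 m³/s × 3600 = 621 m³/h.

Q ≈ 621 m³/h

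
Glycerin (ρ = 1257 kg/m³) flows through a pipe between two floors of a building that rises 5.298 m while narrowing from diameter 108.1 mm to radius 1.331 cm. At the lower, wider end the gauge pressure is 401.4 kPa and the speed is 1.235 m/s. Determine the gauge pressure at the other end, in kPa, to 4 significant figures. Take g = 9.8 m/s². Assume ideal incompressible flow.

P₂ ≈ 76.41 kPa

The volume flow rate is constant, so v₂ = (A₁/A₂)v₁ = (91.78/5.566)·1.235 = 20.37 m/s.
Energy conservation along the streamline gives P₂ = P₁ − ½ρ(v₂² − v₁²) − ρg(h₂ − h₁).
P₂ = 401400 + ½·1257·(1.235² − 20.37²) − 1257·9.8·(+5.298) = 401400 + (-259700) − (65260) = 76410 Pa.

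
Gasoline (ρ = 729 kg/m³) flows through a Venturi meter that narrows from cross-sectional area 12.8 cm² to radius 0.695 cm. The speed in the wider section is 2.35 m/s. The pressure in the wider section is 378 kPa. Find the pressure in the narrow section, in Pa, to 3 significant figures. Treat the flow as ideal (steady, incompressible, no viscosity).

Mass conservation (A₁v₁ = A₂v₂) gives v₂ = 2.35 × 12.8/1.52 = 19.8 m/s.
With no height change, Bernoulli's equation is P₁ + ½ρv₁² = P₂ + ½ρv₂².
P₂ = P₁ − ½ρ(v₂² − v₁²) = 378000 − ½·729·(19.8² − 2.35²) = 378000 − 141000 = 237000 Pa.

P₂ ≈ 237000 Pa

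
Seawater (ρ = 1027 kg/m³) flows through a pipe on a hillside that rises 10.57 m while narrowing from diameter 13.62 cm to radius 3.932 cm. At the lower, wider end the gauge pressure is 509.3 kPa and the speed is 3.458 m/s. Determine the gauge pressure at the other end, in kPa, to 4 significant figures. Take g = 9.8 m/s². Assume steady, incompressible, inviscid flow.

Continuity gives A₁v₁ = A₂v₂, so v₂ = (145.7 cm²)/(48.57 cm²) × 3.458 m/s = 10.37 m/s.
Applying Bernoulli between the two ends and solving for P₂: P₂ = P₁ + ½ρ(v₁² − v₂²) − ρgΔh.
P₂ = 509300 + ½·1027·(3.458² − 10.37²) − 1027·9.8·(+10.57) = 509300 + (-49110) − (106400) = 353800 Pa.

353.8 kPa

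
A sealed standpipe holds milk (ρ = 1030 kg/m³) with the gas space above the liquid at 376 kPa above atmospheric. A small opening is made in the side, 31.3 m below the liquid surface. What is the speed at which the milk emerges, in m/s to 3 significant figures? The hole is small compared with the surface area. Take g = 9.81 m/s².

Take point 1 at the surface (v₁ ≈ 0) and point 2 at the hole (at atmospheric pressure). Bernoulli: P₁ + ρg h = P_atm + ½ρv₂².
With P₁ − P_atm = 376000 Pa, v₂ = √(2gh + 2ΔP/ρ) = √(2·9.81·31.3 + 2·376000/1030) = 36.7 m/s.

v ≈ 36.7 m/s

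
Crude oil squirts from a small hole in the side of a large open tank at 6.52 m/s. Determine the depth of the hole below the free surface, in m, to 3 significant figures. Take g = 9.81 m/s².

Inverting v = √(2gh) gives h = v² / 2g.
h = 6.52²/(2·9.81) = 42.5/19.62 = 2.17 m.

h ≈ 2.17 m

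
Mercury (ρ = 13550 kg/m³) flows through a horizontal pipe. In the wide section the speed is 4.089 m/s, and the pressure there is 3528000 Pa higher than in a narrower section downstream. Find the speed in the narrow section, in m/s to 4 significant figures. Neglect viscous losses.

Horizontal Bernoulli: P₁ + ½ρv₁² = P₂ + ½ρv₂², so v₂² = v₁² + 2(P₁ − P₂)/ρ.
v₂ = √(4.089² + 2·3528000/13550) = √(16.72 + 520.7) = 23.18 m/s.

v₂ ≈ 23.18 m/s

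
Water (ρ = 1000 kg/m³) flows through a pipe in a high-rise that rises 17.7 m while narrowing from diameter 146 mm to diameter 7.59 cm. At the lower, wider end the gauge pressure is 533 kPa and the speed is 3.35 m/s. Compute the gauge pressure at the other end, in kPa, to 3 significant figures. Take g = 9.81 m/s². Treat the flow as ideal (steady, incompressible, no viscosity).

288 kPa

Mass conservation (A₁v₁ = A₂v₂) gives v₂ = 3.35 × 167/45.2 = 12.4 m/s.
Applying Bernoulli between the two ends and solving for P₂: P₂ = P₁ + ½ρ(v₁² − v₂²) − ρgΔh.
P₂ = 533000 + ½·1000·(3.35² − 12.4²) − 1000·9.81·(+17.7) = 533000 + (-71200) − (174000) = 288000 Pa.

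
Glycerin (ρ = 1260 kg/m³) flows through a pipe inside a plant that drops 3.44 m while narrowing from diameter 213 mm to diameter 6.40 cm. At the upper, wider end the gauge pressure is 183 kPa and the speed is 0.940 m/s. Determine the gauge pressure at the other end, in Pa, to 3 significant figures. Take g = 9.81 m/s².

Continuity gives A₁v₁ = A₂v₂, so v₂ = (356 cm²)/(32.2 cm²) × 0.940 m/s = 10.4 m/s.
Applying Bernoulli between the two ends and solving for P₂: P₂ = P₁ + ½ρ(v₁² − v₂²) − ρgΔh.
P₂ = 183000 + ½·1260·(0.940² − 10.4²) − 1260·9.81·(−3.44) = 183000 + (-67700) − (-42500) = 158000 Pa.

P₂ ≈ 158000 Pa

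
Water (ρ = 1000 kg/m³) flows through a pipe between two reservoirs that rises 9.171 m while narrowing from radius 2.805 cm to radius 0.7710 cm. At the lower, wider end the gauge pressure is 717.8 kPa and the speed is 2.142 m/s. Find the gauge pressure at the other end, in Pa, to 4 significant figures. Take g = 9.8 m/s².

P₂ ≈ 228300 Pa

Continuity gives A₁v₁ = A₂v₂, so v₂ = (24.72 cm²)/(1.867 cm²) × 2.142 m/s = 28.35 m/s.
Energy conservation along the streamline gives P₂ = P₁ − ½ρ(v₂² − v₁²) − ρg(h₂ − h₁).
P₂ = 717800 + ½·1000·(2.142² − 28.35²) − 1000·9.8·(+9.171) = 717800 + (-399600) − (89880) = 228300 Pa.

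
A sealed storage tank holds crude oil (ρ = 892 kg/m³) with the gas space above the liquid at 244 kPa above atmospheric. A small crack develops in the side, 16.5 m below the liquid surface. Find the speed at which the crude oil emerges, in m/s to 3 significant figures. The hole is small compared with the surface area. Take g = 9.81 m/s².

v ≈ 29.5 m/s

Take point 1 at the surface (v₁ ≈ 0) and point 2 at the hole (at atmospheric pressure). Bernoulli: P₁ + ρg h = P_atm + ½ρv₂².
With P₁ − P_atm = 244000 Pa, v₂ = √(2gh + 2ΔP/ρ) = √(2·9.81·16.5 + 2·244000/892) = 29.5 m/s.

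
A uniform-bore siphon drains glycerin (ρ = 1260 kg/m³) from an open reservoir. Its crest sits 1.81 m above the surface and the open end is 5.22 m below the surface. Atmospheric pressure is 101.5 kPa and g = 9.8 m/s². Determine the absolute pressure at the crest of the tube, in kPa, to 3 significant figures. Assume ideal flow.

From the surface to the outlet (both open to atmosphere, surface at rest): v = √(2g·h_out) = √(2·9.8·5.22) = 10.1 m/s.
The bore is uniform, so the speed at the crest is the same v. Bernoulli surface→crest: P_atm = P_top + ½ρv² + ρg·h_top.
P_top = 101500 − ½·1260·10.1² − 1260·9.8·1.81 = 14700 Pa.

P_top ≈ 14.7 kPa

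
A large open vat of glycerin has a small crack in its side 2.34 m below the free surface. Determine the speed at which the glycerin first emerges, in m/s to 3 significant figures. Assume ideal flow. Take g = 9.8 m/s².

v ≈ 6.77 m/s

With the surface at rest and both surface and jet at atmospheric pressure, Bernoulli gives ρg h = ½ρv², so v = √(2gh) = √(2·9.8·2.34) = 6.77 m/s.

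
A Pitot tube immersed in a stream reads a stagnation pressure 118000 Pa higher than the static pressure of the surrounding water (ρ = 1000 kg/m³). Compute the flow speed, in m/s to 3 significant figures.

15.4 m/s

The dynamic pressure equals the rise in static pressure at the stagnation point: ΔP = ½ρv².
v = √(2ΔP/ρ) = √(2·118000/1000) = 15.4 m/s.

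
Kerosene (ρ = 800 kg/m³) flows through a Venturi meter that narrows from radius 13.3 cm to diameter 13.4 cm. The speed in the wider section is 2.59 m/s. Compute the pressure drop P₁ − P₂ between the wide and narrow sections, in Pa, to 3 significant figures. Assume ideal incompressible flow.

ΔP ≈ 39000 Pa

Mass conservation (A₁v₁ = A₂v₂) gives v₂ = 2.59 × 556/141 = 10.2 m/s.
Along the horizontal streamline, P + ½ρv² is constant.
P₁ − P₂ = ½·800·(10.2² − 2.59²) = ½·800·97.5 = 39000 Pa.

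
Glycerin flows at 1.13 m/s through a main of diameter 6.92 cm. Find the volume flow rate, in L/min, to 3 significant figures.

Q = A·v = 0.00376 m² × 1.13 m/s = 0.00425 m³/s.
Converting: 0.00425 m³/s × 60000 = 255 L/min.

Q ≈ 255 L/min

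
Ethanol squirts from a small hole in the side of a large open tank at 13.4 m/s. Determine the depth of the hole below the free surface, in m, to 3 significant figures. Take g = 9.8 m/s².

h ≈ 9.16 m

For a small hole in a large open tank, ½v² = gh, giving h = v²/(2g).
h = 13.4²/(2·9.8) = 180/19.60 = 9.16 m.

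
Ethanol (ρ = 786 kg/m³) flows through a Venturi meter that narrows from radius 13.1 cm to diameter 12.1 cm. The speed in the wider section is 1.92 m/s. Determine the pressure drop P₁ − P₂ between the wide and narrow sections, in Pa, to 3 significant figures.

Continuity gives A₁v₁ = A₂v₂, so v₂ = (539 cm²)/(115 cm²) × 1.92 m/s = 9.00 m/s.
Along the horizontal streamline, P + ½ρv² is constant.
P₁ − P₂ = ½·786·(9.00² − 1.92²) = ½·786·77.3 = 30400 Pa.

ΔP = 30400 Pa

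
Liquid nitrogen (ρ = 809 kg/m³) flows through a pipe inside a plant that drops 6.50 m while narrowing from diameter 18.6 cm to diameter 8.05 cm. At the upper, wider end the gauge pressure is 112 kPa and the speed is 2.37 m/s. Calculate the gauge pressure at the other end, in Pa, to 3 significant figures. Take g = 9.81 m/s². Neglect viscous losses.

101000 Pa

Continuity gives A₁v₁ = A₂v₂, so v₂ = (272 cm²)/(50.9 cm²) × 2.37 m/s = 12.7 m/s.
Energy conservation along the streamline gives P₂ = P₁ − ½ρ(v₂² − v₁²) − ρg(h₂ − h₁).
P₂ = 112000 + ½·809·(2.37² − 12.7²) − 809·9.81·(−6.50) = 112000 + (-62500) − (-51600) = 101000 Pa.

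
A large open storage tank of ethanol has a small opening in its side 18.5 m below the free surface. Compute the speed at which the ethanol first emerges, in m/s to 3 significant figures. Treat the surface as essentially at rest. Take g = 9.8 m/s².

v ≈ 19.0 m/s

With the surface at rest and both surface and jet at atmospheric pressure, Bernoulli gives ρg h = ½ρv², so v = √(2gh) = √(2·9.8·18.5) = 19.0 m/s.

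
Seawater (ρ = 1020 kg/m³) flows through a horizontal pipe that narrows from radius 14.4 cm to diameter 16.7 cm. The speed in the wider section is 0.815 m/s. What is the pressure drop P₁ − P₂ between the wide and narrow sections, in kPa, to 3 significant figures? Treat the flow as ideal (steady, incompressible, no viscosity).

Mass conservation (A₁v₁ = A₂v₂) gives v₂ = 0.815 × 651/219 = 2.42 m/s.
With no height change, Bernoulli's equation is P₁ + ½ρv₁² = P₂ + ½ρv₂².
P₁ − P₂ = ½·1020·(2.42² − 0.815²) = ½·1020·5.21 = 2660 Pa.

ΔP ≈ 2.66 kPa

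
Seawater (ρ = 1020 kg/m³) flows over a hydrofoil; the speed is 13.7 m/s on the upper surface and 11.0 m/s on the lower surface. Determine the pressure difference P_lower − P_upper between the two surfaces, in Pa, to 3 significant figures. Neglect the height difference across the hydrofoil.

The pressure is lower where the speed is higher: ΔP = ½ρ(v_up² − v_low²).
ΔP = ½·1020·(13.7² − 11.0²) = 34000 Pa.

ΔP ≈ 34000 Pa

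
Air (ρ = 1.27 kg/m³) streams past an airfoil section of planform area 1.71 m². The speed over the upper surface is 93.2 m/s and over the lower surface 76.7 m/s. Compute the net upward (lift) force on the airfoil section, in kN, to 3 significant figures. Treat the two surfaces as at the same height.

From P + ½ρv² = const at equal height, P_low − P_up = ½ρ(v_up² − v_low²).
ΔP = ½·1.27·(93.2² − 76.7²) = 1780 Pa.
Lift = ΔP · A = 1780 × 1.71 = 3040 N.

F ≈ 3.04 kN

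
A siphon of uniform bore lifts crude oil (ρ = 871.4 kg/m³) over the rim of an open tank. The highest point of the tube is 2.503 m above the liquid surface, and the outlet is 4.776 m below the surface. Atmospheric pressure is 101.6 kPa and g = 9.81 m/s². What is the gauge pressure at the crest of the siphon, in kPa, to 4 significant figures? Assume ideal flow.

Bernoulli surface→outlet gives ½v² = g·h_out, so v = √(2·9.81·4.776) = 9.680 m/s.
The bore is uniform, so the speed at the crest is the same v. Bernoulli surface→crest: P_atm = P_top + ½ρv² + ρg·h_top.
P_top = 101600 − ½·871.4·9.680² − 871.4·9.81·2.503 = 39380 Pa. So P_gauge = P_top − P_atm = -62220 Pa.

P_gauge = -62.22 kPa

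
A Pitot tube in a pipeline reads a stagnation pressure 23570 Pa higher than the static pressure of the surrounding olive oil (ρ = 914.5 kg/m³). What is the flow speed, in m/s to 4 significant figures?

The dynamic pressure equals the rise in static pressure at the stagnation point: ΔP = ½ρv².
v = √(2ΔP/ρ) = √(2·23570/914.5) = 7.180 m/s.

v = 7.180 m/s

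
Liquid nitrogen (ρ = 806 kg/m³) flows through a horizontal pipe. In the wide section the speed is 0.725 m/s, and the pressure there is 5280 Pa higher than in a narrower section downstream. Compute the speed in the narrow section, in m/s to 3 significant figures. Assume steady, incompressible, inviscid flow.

v₂ = 3.69 m/s

Along the level pipe P + ½ρv² is conserved, hence v₂² = v₁² + 2(P₁ − P₂)/ρ.
v₂ = √(0.725² + 2·5280/806) = √(0.526 + 13.1) = 3.69 m/s.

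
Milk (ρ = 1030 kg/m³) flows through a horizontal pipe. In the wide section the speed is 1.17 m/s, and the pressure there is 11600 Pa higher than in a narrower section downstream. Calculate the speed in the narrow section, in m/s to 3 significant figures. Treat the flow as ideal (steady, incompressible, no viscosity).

Horizontal Bernoulli: P₁ + ½ρv₁² = P₂ + ½ρv₂², so v₂² = v₁² + 2(P₁ − P₂)/ρ.
v₂ = √(1.17² + 2·11600/1030) = √(1.37 + 22.5) = 4.89 m/s.

v₂ ≈ 4.89 m/s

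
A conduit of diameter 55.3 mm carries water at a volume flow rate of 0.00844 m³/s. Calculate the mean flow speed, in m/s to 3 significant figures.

v ≈ 3.51 m/s

Q = 0.00844 m³/s = 0.00844 m³/s.
v = Q/A = 0.00844 / 0.00240 = 3.51 m/s.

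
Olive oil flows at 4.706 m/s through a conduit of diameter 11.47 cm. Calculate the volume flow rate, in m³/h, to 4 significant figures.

175.1 m³/h

Q = A·v = 0.01033 m² × 4.706 m/s = 0.04863 m³/s.
Converting: 0.04863 m³/s × 3600 = 175.1 m³/h.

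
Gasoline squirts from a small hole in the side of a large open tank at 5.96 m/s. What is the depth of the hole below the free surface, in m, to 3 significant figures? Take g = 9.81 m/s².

Torricelli: v = √(2gh), so h = v²/(2g).
h = 5.96²/(2·9.81) = 35.5/19.62 = 1.81 m.

1.81 m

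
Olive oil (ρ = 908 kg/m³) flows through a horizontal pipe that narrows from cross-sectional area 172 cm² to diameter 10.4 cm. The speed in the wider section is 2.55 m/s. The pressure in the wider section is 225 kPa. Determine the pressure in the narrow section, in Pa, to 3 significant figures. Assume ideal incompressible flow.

P₂ ≈ 216000 Pa

The volume flow rate is constant, so v₂ = (A₁/A₂)v₁ = (172/84.9)·2.55 = 5.16 m/s.
The pipe is horizontal, so Bernoulli reduces to P₁ + ½ρv₁² = P₂ + ½ρv₂².
P₂ = P₁ − ½ρ(v₂² − v₁²) = 225000 − ½·908·(5.16² − 2.55²) = 225000 − 9150 = 216000 Pa.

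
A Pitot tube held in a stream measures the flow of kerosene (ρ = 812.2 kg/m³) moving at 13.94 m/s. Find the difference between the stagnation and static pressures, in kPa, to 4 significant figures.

ΔP ≈ 78.91 kPa

The dynamic pressure equals the rise in static pressure at the stagnation point: ΔP = ½ρv².
ΔP = ½·812.2·13.94² = 78910 Pa.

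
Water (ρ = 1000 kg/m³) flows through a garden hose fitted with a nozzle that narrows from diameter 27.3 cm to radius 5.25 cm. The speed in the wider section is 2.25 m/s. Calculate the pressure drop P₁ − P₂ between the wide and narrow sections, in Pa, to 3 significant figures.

Continuity gives A₁v₁ = A₂v₂, so v₂ = (585 cm²)/(86.6 cm²) × 2.25 m/s = 15.2 m/s.
The pipe is horizontal, so Bernoulli reduces to P₁ + ½ρv₁² = P₂ + ½ρv₂².
P₁ − P₂ = ½·1000·(15.2² − 2.25²) = ½·1000·226 = 113000 Pa.

ΔP ≈ 113000 Pa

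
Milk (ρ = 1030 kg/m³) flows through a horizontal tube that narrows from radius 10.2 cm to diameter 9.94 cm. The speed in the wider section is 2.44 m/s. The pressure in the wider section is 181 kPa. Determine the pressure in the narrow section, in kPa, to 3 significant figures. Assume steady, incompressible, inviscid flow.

Mass conservation (A₁v₁ = A₂v₂) gives v₂ = 2.44 × 327/77.6 = 10.3 m/s.
Along the horizontal streamline, P + ½ρv² is constant.
P₂ = P₁ − ½ρ(v₂² − v₁²) = 181000 − ½·1030·(10.3² − 2.44²) = 181000 − 51300 = 130000 Pa.

P₂ = 130 kPa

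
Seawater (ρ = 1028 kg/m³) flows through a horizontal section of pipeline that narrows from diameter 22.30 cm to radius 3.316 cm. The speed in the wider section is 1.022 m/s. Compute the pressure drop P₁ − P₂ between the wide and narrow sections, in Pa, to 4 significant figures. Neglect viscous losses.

68090 Pa

By continuity, v₂ = v₁·A₁/A₂ = 1.022·(390.6/34.54) = 11.56 m/s.
Bernoulli (h₁ = h₂): P₁ − P₂ = ½ρ(v₂² − v₁²).
P₁ − P₂ = ½·1028·(11.56² − 1.022²) = ½·1028·132.5 = 68090 Pa.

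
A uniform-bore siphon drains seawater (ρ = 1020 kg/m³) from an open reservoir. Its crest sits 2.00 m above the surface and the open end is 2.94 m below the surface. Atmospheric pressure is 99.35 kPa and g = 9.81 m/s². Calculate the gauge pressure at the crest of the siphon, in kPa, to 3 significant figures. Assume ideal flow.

P_gauge = -49.4 kPa

The outlet speed comes from Torricelli: v = √(2g·2.94) = 7.59 m/s.
The bore is uniform, so the speed at the crest is the same v. Bernoulli surface→crest: P_atm = P_top + ½ρv² + ρg·h_top.
P_top = 99350 − ½·1020·7.59² − 1020·9.81·2.00 = 49900 Pa. So P_gauge = P_top − P_atm = -49400 Pa.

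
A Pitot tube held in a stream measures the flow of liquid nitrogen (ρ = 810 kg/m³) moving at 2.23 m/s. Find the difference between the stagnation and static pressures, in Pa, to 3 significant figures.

The dynamic pressure equals the rise in static pressure at the stagnation point: ΔP = ½ρv².
ΔP = ½·810·2.23² = 2010 Pa.

2010 Pa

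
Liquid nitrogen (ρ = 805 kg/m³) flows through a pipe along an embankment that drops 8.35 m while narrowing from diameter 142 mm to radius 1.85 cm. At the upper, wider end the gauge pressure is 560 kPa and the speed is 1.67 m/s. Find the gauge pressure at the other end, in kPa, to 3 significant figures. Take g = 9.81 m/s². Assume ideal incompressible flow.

By continuity, v₂ = v₁·A₁/A₂ = 1.67·(158/10.8) = 24.6 m/s.
Energy conservation along the streamline gives P₂ = P₁ − ½ρ(v₂² − v₁²) − ρg(h₂ − h₁).
P₂ = 560000 + ½·805·(1.67² − 24.6²) − 805·9.81·(−8.35) = 560000 + (-242000) − (-65900) = 384000 Pa.

P₂ ≈ 384 kPa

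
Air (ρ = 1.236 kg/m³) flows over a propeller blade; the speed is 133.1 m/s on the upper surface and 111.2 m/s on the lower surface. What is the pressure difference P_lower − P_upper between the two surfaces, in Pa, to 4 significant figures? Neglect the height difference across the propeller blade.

Bernoulli (same height): P_lower − P_upper = ½ρ(v_upper² − v_lower²).
ΔP = ½·1.236·(133.1² − 111.2²) = 3306 Pa.

3306 Pa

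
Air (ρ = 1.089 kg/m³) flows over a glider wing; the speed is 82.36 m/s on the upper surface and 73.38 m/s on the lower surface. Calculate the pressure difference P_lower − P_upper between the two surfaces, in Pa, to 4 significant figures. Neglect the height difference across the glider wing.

Bernoulli (same height): P_lower − P_upper = ½ρ(v_upper² − v_lower²).
ΔP = ½·1.089·(82.36² − 73.38²) = 761.5 Pa.

ΔP ≈ 761.5 Pa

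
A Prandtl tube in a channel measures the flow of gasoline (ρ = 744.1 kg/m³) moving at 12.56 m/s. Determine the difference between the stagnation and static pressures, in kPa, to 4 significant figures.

At the stagnation point the flow is brought to rest, so Bernoulli gives P_stag − P_static = ½ρv².
ΔP = ½·744.1·12.56² = 58690 Pa.

ΔP ≈ 58.69 kPa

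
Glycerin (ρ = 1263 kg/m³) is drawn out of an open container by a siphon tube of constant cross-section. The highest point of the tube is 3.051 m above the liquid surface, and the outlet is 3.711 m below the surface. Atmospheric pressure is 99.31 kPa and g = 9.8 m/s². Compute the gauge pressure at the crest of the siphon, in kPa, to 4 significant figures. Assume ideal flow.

-83.70 kPa

From the surface to the outlet (both open to atmosphere, surface at rest): v = √(2g·h_out) = √(2·9.8·3.711) = 8.529 m/s.
With constant cross-section the crest speed equals v; applying Bernoulli from the surface up to the crest, P_top = P_atm − ½ρv² − ρg·h_top.
P_top = 99310 − ½·1263·8.529² − 1263·9.8·3.051 = 15610 Pa. So P_gauge = P_top − P_atm = -83700 Pa.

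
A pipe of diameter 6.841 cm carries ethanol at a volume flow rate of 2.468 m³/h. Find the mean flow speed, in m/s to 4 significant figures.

Q = 2.468 m³/h = 0.0006856 m³/s.
v = Q/A = 0.0006856 / 0.003676 = 0.1865 m/s.

v = 0.1865 m/s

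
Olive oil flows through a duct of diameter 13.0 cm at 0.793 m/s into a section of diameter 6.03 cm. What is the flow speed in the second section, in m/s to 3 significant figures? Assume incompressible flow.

v₂ ≈ 3.69 m/s

Continuity gives A₁v₁ = A₂v₂, so v₂ = (133 cm²)/(28.6 cm²) × 0.793 m/s = 3.69 m/s.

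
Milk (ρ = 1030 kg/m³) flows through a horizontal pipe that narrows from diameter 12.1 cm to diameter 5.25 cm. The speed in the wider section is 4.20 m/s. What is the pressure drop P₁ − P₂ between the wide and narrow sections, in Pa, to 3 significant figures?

ΔP = 247000 Pa

The volume flow rate is constant, so v₂ = (A₁/A₂)v₁ = (115/21.6)·4.20 = 22.3 m/s.
The pipe is horizontal, so Bernoulli reduces to P₁ + ½ρv₁² = P₂ + ½ρv₂².
P₁ − P₂ = ½·1030·(22.3² − 4.20²) = ½·1030·480 = 247000 Pa.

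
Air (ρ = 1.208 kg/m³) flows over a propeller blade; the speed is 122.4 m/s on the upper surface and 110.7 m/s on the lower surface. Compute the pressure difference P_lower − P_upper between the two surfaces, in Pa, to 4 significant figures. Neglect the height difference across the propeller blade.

Bernoulli (same height): P_lower − P_upper = ½ρ(v_upper² − v_lower²).
ΔP = ½·1.208·(122.4² − 110.7²) = 1647 Pa.

1647 Pa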